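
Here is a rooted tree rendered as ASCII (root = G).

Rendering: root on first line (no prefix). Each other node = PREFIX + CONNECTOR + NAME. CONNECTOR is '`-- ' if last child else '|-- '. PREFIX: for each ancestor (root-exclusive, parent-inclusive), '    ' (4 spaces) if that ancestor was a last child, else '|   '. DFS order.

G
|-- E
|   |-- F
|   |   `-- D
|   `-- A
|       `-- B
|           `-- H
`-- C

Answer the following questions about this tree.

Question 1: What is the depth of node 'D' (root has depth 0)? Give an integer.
Path from root to D: G -> E -> F -> D
Depth = number of edges = 3

Answer: 3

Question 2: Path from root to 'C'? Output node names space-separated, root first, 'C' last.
Answer: G C

Derivation:
Walk down from root: G -> C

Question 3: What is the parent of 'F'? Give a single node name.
Scan adjacency: F appears as child of E

Answer: E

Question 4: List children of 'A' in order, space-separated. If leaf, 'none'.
Answer: B

Derivation:
Node A's children (from adjacency): B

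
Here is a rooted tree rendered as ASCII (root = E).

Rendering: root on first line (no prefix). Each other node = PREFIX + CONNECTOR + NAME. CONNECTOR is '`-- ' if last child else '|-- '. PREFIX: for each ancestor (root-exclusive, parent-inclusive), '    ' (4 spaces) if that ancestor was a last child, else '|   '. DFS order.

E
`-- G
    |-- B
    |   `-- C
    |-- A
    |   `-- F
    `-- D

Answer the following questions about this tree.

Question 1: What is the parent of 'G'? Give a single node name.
Answer: E

Derivation:
Scan adjacency: G appears as child of E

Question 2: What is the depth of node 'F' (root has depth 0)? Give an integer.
Answer: 3

Derivation:
Path from root to F: E -> G -> A -> F
Depth = number of edges = 3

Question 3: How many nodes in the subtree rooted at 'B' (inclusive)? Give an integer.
Answer: 2

Derivation:
Subtree rooted at B contains: B, C
Count = 2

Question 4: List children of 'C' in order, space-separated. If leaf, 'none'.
Answer: none

Derivation:
Node C's children (from adjacency): (leaf)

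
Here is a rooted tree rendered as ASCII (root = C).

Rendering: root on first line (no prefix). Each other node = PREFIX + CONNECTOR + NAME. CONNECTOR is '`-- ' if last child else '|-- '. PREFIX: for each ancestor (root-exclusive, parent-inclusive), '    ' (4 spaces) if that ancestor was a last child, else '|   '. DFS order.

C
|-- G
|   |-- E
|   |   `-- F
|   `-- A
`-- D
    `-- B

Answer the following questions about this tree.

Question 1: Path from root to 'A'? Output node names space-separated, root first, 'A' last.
Walk down from root: C -> G -> A

Answer: C G A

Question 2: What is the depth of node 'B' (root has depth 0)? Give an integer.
Path from root to B: C -> D -> B
Depth = number of edges = 2

Answer: 2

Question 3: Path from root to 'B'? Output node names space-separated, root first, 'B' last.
Walk down from root: C -> D -> B

Answer: C D B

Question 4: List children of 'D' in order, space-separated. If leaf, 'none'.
Answer: B

Derivation:
Node D's children (from adjacency): B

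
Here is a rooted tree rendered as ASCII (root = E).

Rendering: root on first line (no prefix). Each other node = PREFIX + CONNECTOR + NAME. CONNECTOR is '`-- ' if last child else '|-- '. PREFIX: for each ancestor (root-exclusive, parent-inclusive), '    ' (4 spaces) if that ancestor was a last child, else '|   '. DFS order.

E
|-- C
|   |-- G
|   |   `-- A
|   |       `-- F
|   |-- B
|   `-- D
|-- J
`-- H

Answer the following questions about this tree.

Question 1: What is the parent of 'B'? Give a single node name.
Answer: C

Derivation:
Scan adjacency: B appears as child of C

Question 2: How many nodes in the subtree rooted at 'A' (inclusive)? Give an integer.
Subtree rooted at A contains: A, F
Count = 2

Answer: 2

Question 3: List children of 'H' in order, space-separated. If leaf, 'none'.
Answer: none

Derivation:
Node H's children (from adjacency): (leaf)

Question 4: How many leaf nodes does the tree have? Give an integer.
Answer: 5

Derivation:
Leaves (nodes with no children): B, D, F, H, J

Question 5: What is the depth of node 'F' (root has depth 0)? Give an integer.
Answer: 4

Derivation:
Path from root to F: E -> C -> G -> A -> F
Depth = number of edges = 4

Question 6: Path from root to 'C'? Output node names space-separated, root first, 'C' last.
Answer: E C

Derivation:
Walk down from root: E -> C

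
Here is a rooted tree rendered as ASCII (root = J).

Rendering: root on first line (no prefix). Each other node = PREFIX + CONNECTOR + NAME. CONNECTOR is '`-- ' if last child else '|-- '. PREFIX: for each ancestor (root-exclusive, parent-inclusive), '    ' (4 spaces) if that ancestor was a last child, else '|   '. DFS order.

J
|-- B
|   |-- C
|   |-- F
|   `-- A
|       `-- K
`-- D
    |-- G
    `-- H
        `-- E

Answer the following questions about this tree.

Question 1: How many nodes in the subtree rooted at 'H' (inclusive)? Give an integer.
Subtree rooted at H contains: E, H
Count = 2

Answer: 2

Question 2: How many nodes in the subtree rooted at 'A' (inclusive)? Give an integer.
Subtree rooted at A contains: A, K
Count = 2

Answer: 2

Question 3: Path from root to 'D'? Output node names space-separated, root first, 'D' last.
Answer: J D

Derivation:
Walk down from root: J -> D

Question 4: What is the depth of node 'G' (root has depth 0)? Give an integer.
Path from root to G: J -> D -> G
Depth = number of edges = 2

Answer: 2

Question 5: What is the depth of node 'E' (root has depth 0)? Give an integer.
Path from root to E: J -> D -> H -> E
Depth = number of edges = 3

Answer: 3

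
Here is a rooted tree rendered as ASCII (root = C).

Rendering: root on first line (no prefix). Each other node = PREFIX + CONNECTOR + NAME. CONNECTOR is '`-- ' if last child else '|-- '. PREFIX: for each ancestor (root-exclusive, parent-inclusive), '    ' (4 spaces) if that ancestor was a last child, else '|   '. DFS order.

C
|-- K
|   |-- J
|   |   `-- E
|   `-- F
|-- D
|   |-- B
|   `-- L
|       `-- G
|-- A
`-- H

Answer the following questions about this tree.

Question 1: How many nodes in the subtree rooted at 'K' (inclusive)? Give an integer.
Subtree rooted at K contains: E, F, J, K
Count = 4

Answer: 4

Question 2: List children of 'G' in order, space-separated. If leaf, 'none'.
Answer: none

Derivation:
Node G's children (from adjacency): (leaf)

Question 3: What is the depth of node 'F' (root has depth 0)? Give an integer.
Path from root to F: C -> K -> F
Depth = number of edges = 2

Answer: 2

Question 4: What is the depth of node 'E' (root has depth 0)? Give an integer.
Answer: 3

Derivation:
Path from root to E: C -> K -> J -> E
Depth = number of edges = 3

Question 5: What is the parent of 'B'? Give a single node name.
Scan adjacency: B appears as child of D

Answer: D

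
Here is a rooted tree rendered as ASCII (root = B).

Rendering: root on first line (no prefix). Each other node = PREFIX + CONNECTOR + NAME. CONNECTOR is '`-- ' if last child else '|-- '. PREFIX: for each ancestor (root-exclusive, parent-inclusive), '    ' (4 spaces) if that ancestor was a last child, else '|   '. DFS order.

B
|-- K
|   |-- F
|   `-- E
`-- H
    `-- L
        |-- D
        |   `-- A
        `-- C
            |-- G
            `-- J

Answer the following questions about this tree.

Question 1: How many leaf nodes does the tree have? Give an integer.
Leaves (nodes with no children): A, E, F, G, J

Answer: 5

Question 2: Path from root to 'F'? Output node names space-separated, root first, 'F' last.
Answer: B K F

Derivation:
Walk down from root: B -> K -> F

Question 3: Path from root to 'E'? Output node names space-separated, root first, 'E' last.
Walk down from root: B -> K -> E

Answer: B K E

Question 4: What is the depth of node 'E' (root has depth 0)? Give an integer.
Path from root to E: B -> K -> E
Depth = number of edges = 2

Answer: 2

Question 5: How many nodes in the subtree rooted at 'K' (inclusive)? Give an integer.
Subtree rooted at K contains: E, F, K
Count = 3

Answer: 3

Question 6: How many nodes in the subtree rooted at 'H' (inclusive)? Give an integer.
Answer: 7

Derivation:
Subtree rooted at H contains: A, C, D, G, H, J, L
Count = 7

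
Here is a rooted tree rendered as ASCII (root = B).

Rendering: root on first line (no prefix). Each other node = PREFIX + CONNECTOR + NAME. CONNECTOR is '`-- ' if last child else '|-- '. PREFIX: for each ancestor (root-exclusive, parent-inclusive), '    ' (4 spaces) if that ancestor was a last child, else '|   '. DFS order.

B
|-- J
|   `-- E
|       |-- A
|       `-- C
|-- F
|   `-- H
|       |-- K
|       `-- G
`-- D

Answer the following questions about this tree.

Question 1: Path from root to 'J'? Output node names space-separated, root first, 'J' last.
Answer: B J

Derivation:
Walk down from root: B -> J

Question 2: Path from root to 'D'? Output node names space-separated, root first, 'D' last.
Answer: B D

Derivation:
Walk down from root: B -> D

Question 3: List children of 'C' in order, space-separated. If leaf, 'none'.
Answer: none

Derivation:
Node C's children (from adjacency): (leaf)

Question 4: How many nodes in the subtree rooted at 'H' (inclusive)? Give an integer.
Answer: 3

Derivation:
Subtree rooted at H contains: G, H, K
Count = 3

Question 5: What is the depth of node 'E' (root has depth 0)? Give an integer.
Path from root to E: B -> J -> E
Depth = number of edges = 2

Answer: 2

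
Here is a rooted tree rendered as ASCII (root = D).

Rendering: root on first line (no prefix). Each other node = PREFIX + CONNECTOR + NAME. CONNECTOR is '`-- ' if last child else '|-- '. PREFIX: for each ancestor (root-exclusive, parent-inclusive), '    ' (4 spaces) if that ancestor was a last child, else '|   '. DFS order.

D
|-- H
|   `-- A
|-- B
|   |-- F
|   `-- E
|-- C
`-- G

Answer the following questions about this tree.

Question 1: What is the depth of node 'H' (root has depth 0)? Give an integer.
Answer: 1

Derivation:
Path from root to H: D -> H
Depth = number of edges = 1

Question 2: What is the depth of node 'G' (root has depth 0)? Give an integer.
Path from root to G: D -> G
Depth = number of edges = 1

Answer: 1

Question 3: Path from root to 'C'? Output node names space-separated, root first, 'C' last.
Answer: D C

Derivation:
Walk down from root: D -> C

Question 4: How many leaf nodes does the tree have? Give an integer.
Leaves (nodes with no children): A, C, E, F, G

Answer: 5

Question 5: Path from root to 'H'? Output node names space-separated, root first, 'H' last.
Walk down from root: D -> H

Answer: D H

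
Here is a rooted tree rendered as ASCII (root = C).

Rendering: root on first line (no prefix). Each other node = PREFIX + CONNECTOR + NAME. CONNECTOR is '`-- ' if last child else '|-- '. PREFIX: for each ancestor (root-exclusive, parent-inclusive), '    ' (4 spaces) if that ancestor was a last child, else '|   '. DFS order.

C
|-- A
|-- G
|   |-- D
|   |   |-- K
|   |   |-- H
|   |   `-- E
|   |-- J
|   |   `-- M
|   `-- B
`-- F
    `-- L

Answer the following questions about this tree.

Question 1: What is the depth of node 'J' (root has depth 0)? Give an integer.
Answer: 2

Derivation:
Path from root to J: C -> G -> J
Depth = number of edges = 2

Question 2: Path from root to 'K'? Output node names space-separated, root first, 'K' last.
Answer: C G D K

Derivation:
Walk down from root: C -> G -> D -> K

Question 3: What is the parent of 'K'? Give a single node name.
Answer: D

Derivation:
Scan adjacency: K appears as child of D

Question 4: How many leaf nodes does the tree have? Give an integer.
Answer: 7

Derivation:
Leaves (nodes with no children): A, B, E, H, K, L, M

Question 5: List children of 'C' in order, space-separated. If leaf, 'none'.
Node C's children (from adjacency): A, G, F

Answer: A G F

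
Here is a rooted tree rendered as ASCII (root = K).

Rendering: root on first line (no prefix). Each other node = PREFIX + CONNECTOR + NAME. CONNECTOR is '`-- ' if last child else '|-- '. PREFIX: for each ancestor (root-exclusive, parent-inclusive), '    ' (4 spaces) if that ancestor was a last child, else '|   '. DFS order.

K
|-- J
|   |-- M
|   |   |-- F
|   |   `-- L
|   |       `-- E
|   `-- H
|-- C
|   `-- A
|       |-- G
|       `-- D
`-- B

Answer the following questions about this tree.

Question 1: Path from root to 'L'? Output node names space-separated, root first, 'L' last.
Answer: K J M L

Derivation:
Walk down from root: K -> J -> M -> L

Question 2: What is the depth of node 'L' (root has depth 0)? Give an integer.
Path from root to L: K -> J -> M -> L
Depth = number of edges = 3

Answer: 3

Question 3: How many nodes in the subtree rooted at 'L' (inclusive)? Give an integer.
Answer: 2

Derivation:
Subtree rooted at L contains: E, L
Count = 2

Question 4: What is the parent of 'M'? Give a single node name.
Answer: J

Derivation:
Scan adjacency: M appears as child of J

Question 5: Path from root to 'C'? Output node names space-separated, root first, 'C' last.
Answer: K C

Derivation:
Walk down from root: K -> C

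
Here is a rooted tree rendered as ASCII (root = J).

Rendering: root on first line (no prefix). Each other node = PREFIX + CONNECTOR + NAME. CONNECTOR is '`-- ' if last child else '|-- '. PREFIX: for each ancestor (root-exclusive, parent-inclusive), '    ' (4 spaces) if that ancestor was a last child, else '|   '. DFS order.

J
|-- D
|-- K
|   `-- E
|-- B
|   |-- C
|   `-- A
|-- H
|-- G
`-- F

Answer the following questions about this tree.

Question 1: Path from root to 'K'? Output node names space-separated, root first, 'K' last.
Answer: J K

Derivation:
Walk down from root: J -> K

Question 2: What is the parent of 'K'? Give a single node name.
Answer: J

Derivation:
Scan adjacency: K appears as child of J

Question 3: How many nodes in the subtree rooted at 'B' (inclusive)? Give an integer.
Answer: 3

Derivation:
Subtree rooted at B contains: A, B, C
Count = 3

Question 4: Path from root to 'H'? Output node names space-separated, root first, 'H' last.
Walk down from root: J -> H

Answer: J H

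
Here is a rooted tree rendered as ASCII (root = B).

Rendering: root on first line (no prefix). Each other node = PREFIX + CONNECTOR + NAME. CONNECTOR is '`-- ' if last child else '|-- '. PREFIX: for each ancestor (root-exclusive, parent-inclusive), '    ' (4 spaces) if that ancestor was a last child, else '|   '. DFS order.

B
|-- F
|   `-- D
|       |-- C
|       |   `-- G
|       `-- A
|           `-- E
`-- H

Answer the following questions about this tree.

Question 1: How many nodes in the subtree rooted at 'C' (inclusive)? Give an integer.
Answer: 2

Derivation:
Subtree rooted at C contains: C, G
Count = 2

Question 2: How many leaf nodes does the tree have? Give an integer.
Answer: 3

Derivation:
Leaves (nodes with no children): E, G, H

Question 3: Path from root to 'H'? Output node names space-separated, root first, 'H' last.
Walk down from root: B -> H

Answer: B H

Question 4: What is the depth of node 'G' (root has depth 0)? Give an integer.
Path from root to G: B -> F -> D -> C -> G
Depth = number of edges = 4

Answer: 4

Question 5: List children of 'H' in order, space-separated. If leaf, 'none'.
Answer: none

Derivation:
Node H's children (from adjacency): (leaf)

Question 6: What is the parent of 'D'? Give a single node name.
Scan adjacency: D appears as child of F

Answer: F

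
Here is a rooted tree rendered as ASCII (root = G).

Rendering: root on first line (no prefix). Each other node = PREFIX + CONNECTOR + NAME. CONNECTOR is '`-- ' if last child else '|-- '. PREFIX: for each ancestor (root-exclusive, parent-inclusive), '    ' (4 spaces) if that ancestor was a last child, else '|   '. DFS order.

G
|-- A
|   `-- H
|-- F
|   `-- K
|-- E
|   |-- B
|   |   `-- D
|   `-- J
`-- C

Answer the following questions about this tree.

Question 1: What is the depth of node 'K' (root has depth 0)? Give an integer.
Path from root to K: G -> F -> K
Depth = number of edges = 2

Answer: 2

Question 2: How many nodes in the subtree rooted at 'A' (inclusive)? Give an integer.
Subtree rooted at A contains: A, H
Count = 2

Answer: 2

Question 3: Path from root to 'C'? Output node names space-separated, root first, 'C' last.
Walk down from root: G -> C

Answer: G C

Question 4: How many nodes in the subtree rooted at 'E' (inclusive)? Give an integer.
Answer: 4

Derivation:
Subtree rooted at E contains: B, D, E, J
Count = 4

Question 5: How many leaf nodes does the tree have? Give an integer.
Leaves (nodes with no children): C, D, H, J, K

Answer: 5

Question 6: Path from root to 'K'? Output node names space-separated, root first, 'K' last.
Answer: G F K

Derivation:
Walk down from root: G -> F -> K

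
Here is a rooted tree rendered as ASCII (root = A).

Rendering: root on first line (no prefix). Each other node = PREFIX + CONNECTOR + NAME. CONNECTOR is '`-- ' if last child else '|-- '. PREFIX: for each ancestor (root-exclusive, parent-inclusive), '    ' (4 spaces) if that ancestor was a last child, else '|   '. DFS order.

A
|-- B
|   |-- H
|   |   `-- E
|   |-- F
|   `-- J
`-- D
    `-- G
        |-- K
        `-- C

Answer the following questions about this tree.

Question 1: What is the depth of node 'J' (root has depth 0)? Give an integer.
Path from root to J: A -> B -> J
Depth = number of edges = 2

Answer: 2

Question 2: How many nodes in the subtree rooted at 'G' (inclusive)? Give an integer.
Answer: 3

Derivation:
Subtree rooted at G contains: C, G, K
Count = 3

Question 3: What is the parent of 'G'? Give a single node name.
Answer: D

Derivation:
Scan adjacency: G appears as child of D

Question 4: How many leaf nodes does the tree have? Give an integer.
Answer: 5

Derivation:
Leaves (nodes with no children): C, E, F, J, K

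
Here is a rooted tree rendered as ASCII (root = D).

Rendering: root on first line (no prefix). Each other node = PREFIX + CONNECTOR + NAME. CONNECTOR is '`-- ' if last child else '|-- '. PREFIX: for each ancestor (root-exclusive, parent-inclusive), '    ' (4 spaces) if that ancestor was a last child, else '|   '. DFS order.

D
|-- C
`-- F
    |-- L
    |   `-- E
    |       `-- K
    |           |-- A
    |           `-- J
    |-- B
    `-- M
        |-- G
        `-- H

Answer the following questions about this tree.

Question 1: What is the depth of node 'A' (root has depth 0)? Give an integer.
Path from root to A: D -> F -> L -> E -> K -> A
Depth = number of edges = 5

Answer: 5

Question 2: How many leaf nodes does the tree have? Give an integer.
Answer: 6

Derivation:
Leaves (nodes with no children): A, B, C, G, H, J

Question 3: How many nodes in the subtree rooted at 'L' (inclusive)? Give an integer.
Subtree rooted at L contains: A, E, J, K, L
Count = 5

Answer: 5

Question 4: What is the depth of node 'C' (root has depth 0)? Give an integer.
Path from root to C: D -> C
Depth = number of edges = 1

Answer: 1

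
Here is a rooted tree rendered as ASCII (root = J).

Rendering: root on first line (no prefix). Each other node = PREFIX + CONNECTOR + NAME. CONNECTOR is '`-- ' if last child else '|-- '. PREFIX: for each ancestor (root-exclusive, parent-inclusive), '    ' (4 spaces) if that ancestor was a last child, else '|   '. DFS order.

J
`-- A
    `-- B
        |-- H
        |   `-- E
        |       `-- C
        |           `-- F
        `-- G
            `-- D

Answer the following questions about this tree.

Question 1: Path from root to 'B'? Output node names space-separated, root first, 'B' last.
Walk down from root: J -> A -> B

Answer: J A B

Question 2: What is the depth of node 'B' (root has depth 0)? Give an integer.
Answer: 2

Derivation:
Path from root to B: J -> A -> B
Depth = number of edges = 2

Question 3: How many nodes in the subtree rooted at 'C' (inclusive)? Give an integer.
Subtree rooted at C contains: C, F
Count = 2

Answer: 2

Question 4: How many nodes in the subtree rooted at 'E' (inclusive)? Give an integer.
Answer: 3

Derivation:
Subtree rooted at E contains: C, E, F
Count = 3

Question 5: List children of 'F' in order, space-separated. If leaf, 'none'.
Node F's children (from adjacency): (leaf)

Answer: none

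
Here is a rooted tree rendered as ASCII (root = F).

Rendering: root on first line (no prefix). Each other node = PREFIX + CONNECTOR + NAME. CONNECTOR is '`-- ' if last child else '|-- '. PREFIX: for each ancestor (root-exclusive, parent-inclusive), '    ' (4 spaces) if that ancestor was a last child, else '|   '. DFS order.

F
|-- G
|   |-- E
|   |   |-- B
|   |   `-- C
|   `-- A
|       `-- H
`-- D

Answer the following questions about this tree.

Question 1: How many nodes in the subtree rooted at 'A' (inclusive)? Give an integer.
Answer: 2

Derivation:
Subtree rooted at A contains: A, H
Count = 2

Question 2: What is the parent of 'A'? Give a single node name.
Scan adjacency: A appears as child of G

Answer: G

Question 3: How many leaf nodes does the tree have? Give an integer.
Answer: 4

Derivation:
Leaves (nodes with no children): B, C, D, H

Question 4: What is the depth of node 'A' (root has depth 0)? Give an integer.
Answer: 2

Derivation:
Path from root to A: F -> G -> A
Depth = number of edges = 2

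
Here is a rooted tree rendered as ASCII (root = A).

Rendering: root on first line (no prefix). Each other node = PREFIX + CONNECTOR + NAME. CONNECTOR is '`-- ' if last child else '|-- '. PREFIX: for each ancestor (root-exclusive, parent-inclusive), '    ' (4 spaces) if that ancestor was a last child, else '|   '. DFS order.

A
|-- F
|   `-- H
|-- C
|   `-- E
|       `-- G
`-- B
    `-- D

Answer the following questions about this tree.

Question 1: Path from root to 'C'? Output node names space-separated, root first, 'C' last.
Walk down from root: A -> C

Answer: A C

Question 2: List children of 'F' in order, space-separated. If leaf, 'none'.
Answer: H

Derivation:
Node F's children (from adjacency): H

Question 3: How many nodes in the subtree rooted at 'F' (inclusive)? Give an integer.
Subtree rooted at F contains: F, H
Count = 2

Answer: 2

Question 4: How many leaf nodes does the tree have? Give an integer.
Answer: 3

Derivation:
Leaves (nodes with no children): D, G, H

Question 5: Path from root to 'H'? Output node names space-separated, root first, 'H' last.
Answer: A F H

Derivation:
Walk down from root: A -> F -> H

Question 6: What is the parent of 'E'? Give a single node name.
Answer: C

Derivation:
Scan adjacency: E appears as child of C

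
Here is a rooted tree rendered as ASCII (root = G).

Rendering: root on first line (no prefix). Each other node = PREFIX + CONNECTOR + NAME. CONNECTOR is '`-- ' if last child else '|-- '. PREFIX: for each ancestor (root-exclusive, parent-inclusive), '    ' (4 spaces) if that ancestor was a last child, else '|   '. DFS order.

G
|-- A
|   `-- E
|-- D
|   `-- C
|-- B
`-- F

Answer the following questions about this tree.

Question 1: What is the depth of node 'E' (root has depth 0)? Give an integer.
Path from root to E: G -> A -> E
Depth = number of edges = 2

Answer: 2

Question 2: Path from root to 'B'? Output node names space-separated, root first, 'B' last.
Answer: G B

Derivation:
Walk down from root: G -> B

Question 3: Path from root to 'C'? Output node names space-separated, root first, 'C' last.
Answer: G D C

Derivation:
Walk down from root: G -> D -> C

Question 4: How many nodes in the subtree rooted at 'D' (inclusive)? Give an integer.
Answer: 2

Derivation:
Subtree rooted at D contains: C, D
Count = 2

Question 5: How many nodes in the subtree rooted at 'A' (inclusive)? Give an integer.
Answer: 2

Derivation:
Subtree rooted at A contains: A, E
Count = 2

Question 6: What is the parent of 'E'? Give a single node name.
Answer: A

Derivation:
Scan adjacency: E appears as child of A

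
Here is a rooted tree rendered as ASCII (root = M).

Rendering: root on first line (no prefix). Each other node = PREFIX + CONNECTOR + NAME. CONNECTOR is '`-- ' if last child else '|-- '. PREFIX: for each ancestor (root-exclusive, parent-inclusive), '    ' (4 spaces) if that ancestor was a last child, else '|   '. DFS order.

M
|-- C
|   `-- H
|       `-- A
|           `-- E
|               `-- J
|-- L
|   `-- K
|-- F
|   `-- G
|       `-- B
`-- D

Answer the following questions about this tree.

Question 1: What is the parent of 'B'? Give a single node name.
Scan adjacency: B appears as child of G

Answer: G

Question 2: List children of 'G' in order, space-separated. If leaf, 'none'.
Node G's children (from adjacency): B

Answer: B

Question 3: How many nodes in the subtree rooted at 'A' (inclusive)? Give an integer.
Subtree rooted at A contains: A, E, J
Count = 3

Answer: 3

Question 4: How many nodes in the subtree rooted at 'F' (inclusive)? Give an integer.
Answer: 3

Derivation:
Subtree rooted at F contains: B, F, G
Count = 3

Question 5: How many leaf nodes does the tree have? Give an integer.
Leaves (nodes with no children): B, D, J, K

Answer: 4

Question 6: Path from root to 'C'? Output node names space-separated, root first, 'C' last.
Answer: M C

Derivation:
Walk down from root: M -> C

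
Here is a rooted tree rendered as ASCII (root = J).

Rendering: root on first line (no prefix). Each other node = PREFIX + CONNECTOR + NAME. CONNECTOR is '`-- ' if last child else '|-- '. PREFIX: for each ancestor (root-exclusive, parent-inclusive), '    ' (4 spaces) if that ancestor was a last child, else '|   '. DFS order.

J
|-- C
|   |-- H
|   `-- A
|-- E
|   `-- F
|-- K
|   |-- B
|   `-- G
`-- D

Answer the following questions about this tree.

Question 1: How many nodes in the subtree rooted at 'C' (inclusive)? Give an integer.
Answer: 3

Derivation:
Subtree rooted at C contains: A, C, H
Count = 3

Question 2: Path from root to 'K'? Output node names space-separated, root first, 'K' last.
Walk down from root: J -> K

Answer: J K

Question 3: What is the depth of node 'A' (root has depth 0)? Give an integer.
Answer: 2

Derivation:
Path from root to A: J -> C -> A
Depth = number of edges = 2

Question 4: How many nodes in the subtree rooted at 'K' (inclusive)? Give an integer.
Answer: 3

Derivation:
Subtree rooted at K contains: B, G, K
Count = 3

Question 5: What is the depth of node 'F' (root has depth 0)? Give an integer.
Path from root to F: J -> E -> F
Depth = number of edges = 2

Answer: 2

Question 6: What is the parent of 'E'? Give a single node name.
Answer: J

Derivation:
Scan adjacency: E appears as child of J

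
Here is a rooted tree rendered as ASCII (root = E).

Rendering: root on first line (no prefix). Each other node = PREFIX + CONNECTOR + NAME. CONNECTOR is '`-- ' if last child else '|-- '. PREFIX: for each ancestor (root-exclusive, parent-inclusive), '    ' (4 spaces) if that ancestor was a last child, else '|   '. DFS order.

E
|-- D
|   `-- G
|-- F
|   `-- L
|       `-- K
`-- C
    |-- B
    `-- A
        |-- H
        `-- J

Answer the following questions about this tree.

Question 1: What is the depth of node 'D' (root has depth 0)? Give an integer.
Answer: 1

Derivation:
Path from root to D: E -> D
Depth = number of edges = 1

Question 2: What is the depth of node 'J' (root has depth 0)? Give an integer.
Answer: 3

Derivation:
Path from root to J: E -> C -> A -> J
Depth = number of edges = 3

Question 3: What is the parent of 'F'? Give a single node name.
Answer: E

Derivation:
Scan adjacency: F appears as child of E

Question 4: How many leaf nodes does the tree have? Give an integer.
Answer: 5

Derivation:
Leaves (nodes with no children): B, G, H, J, K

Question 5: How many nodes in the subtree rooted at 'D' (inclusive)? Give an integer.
Subtree rooted at D contains: D, G
Count = 2

Answer: 2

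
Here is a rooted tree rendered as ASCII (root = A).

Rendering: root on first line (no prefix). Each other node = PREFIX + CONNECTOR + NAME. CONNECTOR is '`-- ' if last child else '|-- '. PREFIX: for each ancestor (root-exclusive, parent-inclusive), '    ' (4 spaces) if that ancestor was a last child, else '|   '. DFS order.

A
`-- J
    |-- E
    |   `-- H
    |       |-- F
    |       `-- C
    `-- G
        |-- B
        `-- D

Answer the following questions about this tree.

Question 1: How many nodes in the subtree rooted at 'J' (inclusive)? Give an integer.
Answer: 8

Derivation:
Subtree rooted at J contains: B, C, D, E, F, G, H, J
Count = 8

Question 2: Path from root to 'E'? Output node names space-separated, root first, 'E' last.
Walk down from root: A -> J -> E

Answer: A J E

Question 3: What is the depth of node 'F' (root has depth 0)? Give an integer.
Path from root to F: A -> J -> E -> H -> F
Depth = number of edges = 4

Answer: 4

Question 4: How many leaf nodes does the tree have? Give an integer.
Leaves (nodes with no children): B, C, D, F

Answer: 4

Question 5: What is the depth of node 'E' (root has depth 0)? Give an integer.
Answer: 2

Derivation:
Path from root to E: A -> J -> E
Depth = number of edges = 2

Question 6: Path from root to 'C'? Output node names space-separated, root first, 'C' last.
Walk down from root: A -> J -> E -> H -> C

Answer: A J E H C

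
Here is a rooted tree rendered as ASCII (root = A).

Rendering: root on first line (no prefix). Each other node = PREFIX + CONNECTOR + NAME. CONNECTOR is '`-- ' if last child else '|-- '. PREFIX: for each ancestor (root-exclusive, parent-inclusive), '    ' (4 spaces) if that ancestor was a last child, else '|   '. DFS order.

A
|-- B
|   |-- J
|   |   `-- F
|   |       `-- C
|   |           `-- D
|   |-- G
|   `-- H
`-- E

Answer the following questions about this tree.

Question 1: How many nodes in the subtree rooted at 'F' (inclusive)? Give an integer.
Subtree rooted at F contains: C, D, F
Count = 3

Answer: 3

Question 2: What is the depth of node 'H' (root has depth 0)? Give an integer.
Path from root to H: A -> B -> H
Depth = number of edges = 2

Answer: 2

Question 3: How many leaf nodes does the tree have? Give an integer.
Answer: 4

Derivation:
Leaves (nodes with no children): D, E, G, H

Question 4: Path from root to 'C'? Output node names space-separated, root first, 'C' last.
Walk down from root: A -> B -> J -> F -> C

Answer: A B J F C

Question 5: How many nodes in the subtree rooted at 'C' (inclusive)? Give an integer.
Answer: 2

Derivation:
Subtree rooted at C contains: C, D
Count = 2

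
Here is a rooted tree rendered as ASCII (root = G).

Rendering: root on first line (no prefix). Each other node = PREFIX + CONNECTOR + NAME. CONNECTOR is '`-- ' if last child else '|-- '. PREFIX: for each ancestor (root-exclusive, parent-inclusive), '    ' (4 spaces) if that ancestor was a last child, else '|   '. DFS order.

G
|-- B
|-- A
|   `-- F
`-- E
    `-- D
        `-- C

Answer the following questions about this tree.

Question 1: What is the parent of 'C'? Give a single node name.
Scan adjacency: C appears as child of D

Answer: D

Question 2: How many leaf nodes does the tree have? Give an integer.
Answer: 3

Derivation:
Leaves (nodes with no children): B, C, F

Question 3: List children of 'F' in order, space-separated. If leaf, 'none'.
Answer: none

Derivation:
Node F's children (from adjacency): (leaf)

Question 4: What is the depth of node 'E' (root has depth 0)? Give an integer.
Answer: 1

Derivation:
Path from root to E: G -> E
Depth = number of edges = 1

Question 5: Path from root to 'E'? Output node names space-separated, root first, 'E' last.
Answer: G E

Derivation:
Walk down from root: G -> E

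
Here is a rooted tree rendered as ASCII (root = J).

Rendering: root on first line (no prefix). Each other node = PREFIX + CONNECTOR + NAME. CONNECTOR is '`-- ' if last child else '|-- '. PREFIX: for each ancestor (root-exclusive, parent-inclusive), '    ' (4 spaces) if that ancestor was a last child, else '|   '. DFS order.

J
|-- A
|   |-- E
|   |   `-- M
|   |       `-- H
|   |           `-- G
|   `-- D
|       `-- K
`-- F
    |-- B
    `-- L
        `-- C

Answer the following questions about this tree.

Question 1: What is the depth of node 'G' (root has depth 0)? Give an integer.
Answer: 5

Derivation:
Path from root to G: J -> A -> E -> M -> H -> G
Depth = number of edges = 5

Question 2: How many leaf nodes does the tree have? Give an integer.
Leaves (nodes with no children): B, C, G, K

Answer: 4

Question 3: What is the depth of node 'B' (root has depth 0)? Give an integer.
Path from root to B: J -> F -> B
Depth = number of edges = 2

Answer: 2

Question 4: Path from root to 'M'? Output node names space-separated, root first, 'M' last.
Answer: J A E M

Derivation:
Walk down from root: J -> A -> E -> M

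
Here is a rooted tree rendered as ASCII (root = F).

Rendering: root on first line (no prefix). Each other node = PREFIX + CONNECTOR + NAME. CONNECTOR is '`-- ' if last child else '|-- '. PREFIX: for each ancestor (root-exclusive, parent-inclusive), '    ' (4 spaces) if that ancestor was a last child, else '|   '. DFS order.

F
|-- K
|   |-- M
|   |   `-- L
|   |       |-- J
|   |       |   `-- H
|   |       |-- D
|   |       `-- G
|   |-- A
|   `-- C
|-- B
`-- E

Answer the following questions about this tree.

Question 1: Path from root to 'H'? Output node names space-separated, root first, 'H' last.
Answer: F K M L J H

Derivation:
Walk down from root: F -> K -> M -> L -> J -> H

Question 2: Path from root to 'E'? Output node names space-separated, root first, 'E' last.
Answer: F E

Derivation:
Walk down from root: F -> E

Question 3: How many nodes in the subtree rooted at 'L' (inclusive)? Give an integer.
Answer: 5

Derivation:
Subtree rooted at L contains: D, G, H, J, L
Count = 5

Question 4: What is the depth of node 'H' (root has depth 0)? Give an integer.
Answer: 5

Derivation:
Path from root to H: F -> K -> M -> L -> J -> H
Depth = number of edges = 5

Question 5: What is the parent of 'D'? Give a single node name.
Answer: L

Derivation:
Scan adjacency: D appears as child of L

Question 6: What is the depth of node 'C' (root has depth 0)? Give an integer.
Answer: 2

Derivation:
Path from root to C: F -> K -> C
Depth = number of edges = 2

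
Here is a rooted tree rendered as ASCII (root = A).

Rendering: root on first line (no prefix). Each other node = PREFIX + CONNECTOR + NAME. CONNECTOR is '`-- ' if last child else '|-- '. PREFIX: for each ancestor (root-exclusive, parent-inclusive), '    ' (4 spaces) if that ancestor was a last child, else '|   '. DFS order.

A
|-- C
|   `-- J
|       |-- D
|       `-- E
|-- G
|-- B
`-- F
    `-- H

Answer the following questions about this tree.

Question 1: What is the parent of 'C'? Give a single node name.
Answer: A

Derivation:
Scan adjacency: C appears as child of A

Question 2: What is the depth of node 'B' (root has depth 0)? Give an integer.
Path from root to B: A -> B
Depth = number of edges = 1

Answer: 1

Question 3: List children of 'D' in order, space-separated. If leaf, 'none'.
Node D's children (from adjacency): (leaf)

Answer: none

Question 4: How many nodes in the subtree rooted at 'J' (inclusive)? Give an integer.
Answer: 3

Derivation:
Subtree rooted at J contains: D, E, J
Count = 3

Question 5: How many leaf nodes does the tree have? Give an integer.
Answer: 5

Derivation:
Leaves (nodes with no children): B, D, E, G, H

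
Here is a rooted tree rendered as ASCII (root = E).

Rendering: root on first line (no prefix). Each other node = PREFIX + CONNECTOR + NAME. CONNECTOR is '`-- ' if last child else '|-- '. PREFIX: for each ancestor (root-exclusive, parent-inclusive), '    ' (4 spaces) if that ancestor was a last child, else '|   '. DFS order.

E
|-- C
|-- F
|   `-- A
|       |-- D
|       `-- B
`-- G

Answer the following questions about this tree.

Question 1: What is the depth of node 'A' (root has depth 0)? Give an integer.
Answer: 2

Derivation:
Path from root to A: E -> F -> A
Depth = number of edges = 2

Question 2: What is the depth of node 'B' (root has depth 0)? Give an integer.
Answer: 3

Derivation:
Path from root to B: E -> F -> A -> B
Depth = number of edges = 3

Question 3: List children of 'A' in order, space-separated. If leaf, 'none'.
Answer: D B

Derivation:
Node A's children (from adjacency): D, B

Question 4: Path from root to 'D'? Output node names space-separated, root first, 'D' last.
Answer: E F A D

Derivation:
Walk down from root: E -> F -> A -> D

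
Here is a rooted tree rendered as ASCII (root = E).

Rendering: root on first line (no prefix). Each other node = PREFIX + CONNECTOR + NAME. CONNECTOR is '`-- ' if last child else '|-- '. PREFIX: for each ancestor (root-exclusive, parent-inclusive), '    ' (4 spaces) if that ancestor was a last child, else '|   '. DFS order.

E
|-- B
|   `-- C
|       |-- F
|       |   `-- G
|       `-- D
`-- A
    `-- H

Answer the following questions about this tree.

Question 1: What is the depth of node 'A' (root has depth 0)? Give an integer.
Answer: 1

Derivation:
Path from root to A: E -> A
Depth = number of edges = 1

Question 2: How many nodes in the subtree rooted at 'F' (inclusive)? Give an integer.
Subtree rooted at F contains: F, G
Count = 2

Answer: 2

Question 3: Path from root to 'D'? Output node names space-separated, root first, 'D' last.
Walk down from root: E -> B -> C -> D

Answer: E B C D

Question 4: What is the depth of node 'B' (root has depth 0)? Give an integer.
Path from root to B: E -> B
Depth = number of edges = 1

Answer: 1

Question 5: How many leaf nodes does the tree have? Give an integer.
Answer: 3

Derivation:
Leaves (nodes with no children): D, G, H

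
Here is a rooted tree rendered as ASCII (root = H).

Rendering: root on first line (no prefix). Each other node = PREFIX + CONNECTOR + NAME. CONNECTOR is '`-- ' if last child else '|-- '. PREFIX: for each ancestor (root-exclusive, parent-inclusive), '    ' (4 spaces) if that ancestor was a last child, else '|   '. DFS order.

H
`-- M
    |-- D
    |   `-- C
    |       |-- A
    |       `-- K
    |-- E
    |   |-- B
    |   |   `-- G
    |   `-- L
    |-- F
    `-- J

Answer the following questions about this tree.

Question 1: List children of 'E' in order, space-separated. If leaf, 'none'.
Node E's children (from adjacency): B, L

Answer: B L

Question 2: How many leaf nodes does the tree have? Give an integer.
Answer: 6

Derivation:
Leaves (nodes with no children): A, F, G, J, K, L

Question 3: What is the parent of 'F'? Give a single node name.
Answer: M

Derivation:
Scan adjacency: F appears as child of M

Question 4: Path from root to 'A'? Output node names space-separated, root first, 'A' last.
Answer: H M D C A

Derivation:
Walk down from root: H -> M -> D -> C -> A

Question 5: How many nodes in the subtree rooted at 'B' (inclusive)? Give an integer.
Subtree rooted at B contains: B, G
Count = 2

Answer: 2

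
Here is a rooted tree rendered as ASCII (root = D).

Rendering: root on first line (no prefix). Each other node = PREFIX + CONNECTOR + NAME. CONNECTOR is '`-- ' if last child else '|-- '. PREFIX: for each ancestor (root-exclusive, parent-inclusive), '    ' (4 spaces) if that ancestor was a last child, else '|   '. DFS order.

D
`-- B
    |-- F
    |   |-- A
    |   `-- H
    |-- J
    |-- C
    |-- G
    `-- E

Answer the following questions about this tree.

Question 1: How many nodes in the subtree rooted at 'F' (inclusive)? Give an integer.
Subtree rooted at F contains: A, F, H
Count = 3

Answer: 3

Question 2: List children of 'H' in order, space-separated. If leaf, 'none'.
Node H's children (from adjacency): (leaf)

Answer: none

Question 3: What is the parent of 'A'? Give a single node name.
Answer: F

Derivation:
Scan adjacency: A appears as child of F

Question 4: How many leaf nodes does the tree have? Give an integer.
Answer: 6

Derivation:
Leaves (nodes with no children): A, C, E, G, H, J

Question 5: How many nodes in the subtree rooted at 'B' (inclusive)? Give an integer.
Answer: 8

Derivation:
Subtree rooted at B contains: A, B, C, E, F, G, H, J
Count = 8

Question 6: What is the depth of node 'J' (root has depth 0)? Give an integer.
Path from root to J: D -> B -> J
Depth = number of edges = 2

Answer: 2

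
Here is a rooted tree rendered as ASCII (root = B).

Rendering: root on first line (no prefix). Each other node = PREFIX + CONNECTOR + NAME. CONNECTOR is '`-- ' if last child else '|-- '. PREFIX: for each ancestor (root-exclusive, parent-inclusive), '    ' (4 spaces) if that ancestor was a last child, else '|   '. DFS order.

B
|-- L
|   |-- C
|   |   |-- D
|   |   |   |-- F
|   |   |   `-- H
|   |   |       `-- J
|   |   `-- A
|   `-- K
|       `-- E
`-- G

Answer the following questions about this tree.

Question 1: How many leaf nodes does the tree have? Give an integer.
Leaves (nodes with no children): A, E, F, G, J

Answer: 5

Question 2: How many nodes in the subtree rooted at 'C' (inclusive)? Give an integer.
Answer: 6

Derivation:
Subtree rooted at C contains: A, C, D, F, H, J
Count = 6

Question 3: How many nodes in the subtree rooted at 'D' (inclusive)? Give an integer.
Answer: 4

Derivation:
Subtree rooted at D contains: D, F, H, J
Count = 4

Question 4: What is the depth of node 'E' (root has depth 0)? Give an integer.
Answer: 3

Derivation:
Path from root to E: B -> L -> K -> E
Depth = number of edges = 3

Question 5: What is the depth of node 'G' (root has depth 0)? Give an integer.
Path from root to G: B -> G
Depth = number of edges = 1

Answer: 1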